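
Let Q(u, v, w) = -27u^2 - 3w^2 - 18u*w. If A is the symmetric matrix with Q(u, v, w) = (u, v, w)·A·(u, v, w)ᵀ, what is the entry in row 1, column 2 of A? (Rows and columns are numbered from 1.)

The coefficient of u·v in Q is 0. For a symmetric A this equals A[1,2] + A[2,1] = 2·A[1,2].
So A[1,2] = 0/2 = 0.

0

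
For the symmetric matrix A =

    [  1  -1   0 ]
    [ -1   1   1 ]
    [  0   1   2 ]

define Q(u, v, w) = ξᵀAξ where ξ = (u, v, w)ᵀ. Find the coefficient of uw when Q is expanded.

The coefficient of uw is A[1,3] + A[3,1] = 2·0 = 0.

0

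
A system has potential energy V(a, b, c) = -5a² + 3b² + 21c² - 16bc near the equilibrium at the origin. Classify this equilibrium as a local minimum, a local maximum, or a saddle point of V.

The Hessian at the origin is H = [[-10, 0, 0], [0, 6, -16], [0, -16, 42]].
Congruent diagonalization of H (simultaneous row and column reduction) yields pivots -10, 6, -2/3.
Counting signs: 1 positive, 2 negative.
H is indefinite, so the origin is a saddle point.

saddle point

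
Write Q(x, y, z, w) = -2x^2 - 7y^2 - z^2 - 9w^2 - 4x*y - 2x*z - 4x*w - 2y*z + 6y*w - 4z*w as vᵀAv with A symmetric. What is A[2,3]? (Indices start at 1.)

The coefficient of y·z in Q is -2. For a symmetric A this equals A[2,3] + A[3,2] = 2·A[2,3].
So A[2,3] = -2/2 = -1.

-1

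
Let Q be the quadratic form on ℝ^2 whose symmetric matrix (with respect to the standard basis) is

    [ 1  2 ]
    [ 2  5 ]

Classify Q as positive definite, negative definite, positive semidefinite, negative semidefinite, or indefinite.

Row-reducing A symmetrically gives the diagonal entries 1, 1.
Counting signs: 2 positive.
Hence Q is positive definite.

positive definite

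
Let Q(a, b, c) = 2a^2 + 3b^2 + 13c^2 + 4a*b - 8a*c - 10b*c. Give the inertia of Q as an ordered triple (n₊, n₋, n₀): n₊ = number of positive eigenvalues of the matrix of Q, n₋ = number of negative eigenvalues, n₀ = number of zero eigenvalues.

Write A = [[2, 2, -4], [2, 3, -5], [-4, -5, 13]].
Applying the same elementary operations to the rows and columns of A produces a congruent diagonal matrix with entries 2, 1, 4.
Counting signs: 3 positive.

(3, 0, 0)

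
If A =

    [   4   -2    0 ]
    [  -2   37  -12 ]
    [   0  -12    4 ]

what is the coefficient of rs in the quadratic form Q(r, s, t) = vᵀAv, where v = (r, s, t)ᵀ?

The coefficient of rs is A[1,2] + A[2,1] = 2·(-2) = -4.

-4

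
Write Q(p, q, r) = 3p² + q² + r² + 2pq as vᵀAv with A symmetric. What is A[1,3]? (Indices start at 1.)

0

The coefficient of p·r in Q is 0. For a symmetric A this equals A[1,3] + A[3,1] = 2·A[1,3].
So A[1,3] = 0/2 = 0.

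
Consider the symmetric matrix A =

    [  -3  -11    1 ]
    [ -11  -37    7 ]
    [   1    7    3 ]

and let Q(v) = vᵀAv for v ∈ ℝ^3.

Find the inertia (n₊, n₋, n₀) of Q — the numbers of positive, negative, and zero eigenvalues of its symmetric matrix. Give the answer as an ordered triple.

(1, 1, 1)

Congruent diagonalization of A (simultaneous row and column reduction) yields pivots -3, 10/3, 0.
So there are 1 positive, 1 negative, 1 zero pivots.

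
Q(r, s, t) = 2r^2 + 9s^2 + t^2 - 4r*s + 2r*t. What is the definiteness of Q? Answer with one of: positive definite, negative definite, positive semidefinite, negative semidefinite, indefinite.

The symmetric matrix of Q is A = [[2, -2, 1], [-2, 9, 0], [1, 0, 1]].
Leading principal minors: Δ_1 = 2, Δ_2 = 14, Δ_3 = 5.
All leading principal minors are positive, so by Sylvester's criterion Q is positive definite.

positive definite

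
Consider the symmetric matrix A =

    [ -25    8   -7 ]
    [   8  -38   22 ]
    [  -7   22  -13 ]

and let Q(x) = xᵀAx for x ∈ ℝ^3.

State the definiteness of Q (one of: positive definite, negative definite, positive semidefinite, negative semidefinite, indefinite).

negative definite

Symmetric row and column elimination reduces A to a congruent diagonal form with pivots -25, -886/25, -10/443.
So there are 3 negative pivots.
Hence Q is negative definite.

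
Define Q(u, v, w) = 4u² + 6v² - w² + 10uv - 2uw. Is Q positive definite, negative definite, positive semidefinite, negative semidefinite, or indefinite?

The associated matrix is A = [[4, 5, -1], [5, 6, 0], [-1, 0, -1]].
Congruent diagonalization of A (simultaneous row and column reduction) yields pivots 4, -1/4, 5.
So there are 2 positive, 1 negative pivots.
Hence Q is indefinite.

indefinite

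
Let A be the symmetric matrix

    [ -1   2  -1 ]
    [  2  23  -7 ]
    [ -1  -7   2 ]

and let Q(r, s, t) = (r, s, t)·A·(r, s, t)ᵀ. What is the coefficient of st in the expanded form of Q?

-14

The coefficient of st is A[2,3] + A[3,2] = 2·(-7) = -14.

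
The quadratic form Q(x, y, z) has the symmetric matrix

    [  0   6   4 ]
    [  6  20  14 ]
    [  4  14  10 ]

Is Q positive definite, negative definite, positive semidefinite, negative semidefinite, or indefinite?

A is congruent to a diagonal matrix with 2 positive, 1 negative and 0 zero entries, so Q is indefinite.

indefinite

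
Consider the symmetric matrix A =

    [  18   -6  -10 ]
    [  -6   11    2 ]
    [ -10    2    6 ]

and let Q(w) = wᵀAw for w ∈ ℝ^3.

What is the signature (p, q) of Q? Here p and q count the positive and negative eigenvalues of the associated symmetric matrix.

(3, 0)

An LDLᵀ factorisation of A has diagonal entries 18, 9, 20/81.
So there are 3 positive pivots.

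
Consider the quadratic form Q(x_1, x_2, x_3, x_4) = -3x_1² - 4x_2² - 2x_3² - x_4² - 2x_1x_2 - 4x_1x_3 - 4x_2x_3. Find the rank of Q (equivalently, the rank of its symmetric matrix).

Write A = [[-3, -1, -2, 0], [-1, -4, -2, 0], [-2, -2, -2, 0], [0, 0, 0, -1]].
Row-reducing A symmetrically gives the diagonal entries -3, -11/3, -2/11, -1.
That gives 4 negative pivots.
The rank is the number of nonzero pivots: 4.

4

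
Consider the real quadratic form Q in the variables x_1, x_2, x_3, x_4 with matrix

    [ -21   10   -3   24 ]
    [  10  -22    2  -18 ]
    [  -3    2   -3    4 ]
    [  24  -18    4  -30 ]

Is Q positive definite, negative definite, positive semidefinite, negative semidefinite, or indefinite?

Leading principal minors: Δ_1 = -21, Δ_2 = 362, Δ_3 = -924, Δ_4 = 16.
The signs alternate starting with Δ_1 < 0, so by Sylvester's criterion Q is negative definite.

negative definite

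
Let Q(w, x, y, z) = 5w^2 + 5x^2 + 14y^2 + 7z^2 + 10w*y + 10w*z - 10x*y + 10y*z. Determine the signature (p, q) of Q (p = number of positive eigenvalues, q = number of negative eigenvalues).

(4, 0)

The associated matrix is A = [[5, 0, 5, 5], [0, 5, -5, 0], [5, -5, 14, 5], [5, 0, 5, 7]].
An LDLᵀ factorisation of A has diagonal entries 5, 5, 4, 2.
So there are 4 positive pivots.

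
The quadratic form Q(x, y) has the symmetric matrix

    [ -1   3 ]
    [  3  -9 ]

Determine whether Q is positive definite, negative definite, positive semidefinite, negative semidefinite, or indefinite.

Applying the same elementary operations to the rows and columns of A produces a congruent diagonal matrix with entries -1, 0.
That gives 1 negative, 1 zero pivots.
Hence Q is negative semidefinite.

negative semidefinite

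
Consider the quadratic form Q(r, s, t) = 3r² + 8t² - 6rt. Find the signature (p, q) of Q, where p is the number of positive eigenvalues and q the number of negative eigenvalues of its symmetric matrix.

(2, 0)

The symmetric matrix is A = [[3, 0, -3], [0, 0, 0], [-3, 0, 8]].
Symmetric row and column elimination reduces A to a congruent diagonal form with pivots 3, 0, 5.
Counting signs: 2 positive, 1 zero.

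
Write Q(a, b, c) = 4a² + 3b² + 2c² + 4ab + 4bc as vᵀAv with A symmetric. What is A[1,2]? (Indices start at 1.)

The coefficient of a·b in Q is 4. For a symmetric A this equals A[1,2] + A[2,1] = 2·A[1,2].
So A[1,2] = 4/2 = 2.

2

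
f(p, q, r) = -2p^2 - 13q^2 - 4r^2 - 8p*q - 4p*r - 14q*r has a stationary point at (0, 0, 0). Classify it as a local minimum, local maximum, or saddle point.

The Hessian at the origin is H = [[-4, -8, -4], [-8, -26, -14], [-4, -14, -8]].
An LDLᵀ factorisation of H has diagonal entries -4, -10, -2/5.
So there are 3 negative pivots.
H is negative definite, so the origin is a strict local maximum.

local maximum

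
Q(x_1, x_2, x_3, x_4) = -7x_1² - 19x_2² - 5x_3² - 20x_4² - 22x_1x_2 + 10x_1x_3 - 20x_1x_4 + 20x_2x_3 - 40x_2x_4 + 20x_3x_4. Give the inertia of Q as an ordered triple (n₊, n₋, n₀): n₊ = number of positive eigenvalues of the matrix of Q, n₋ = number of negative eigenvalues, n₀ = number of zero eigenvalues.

(1, 2, 1)

The associated matrix is A = [[-7, -11, 5, -10], [-11, -19, 10, -20], [5, 10, -5, 10], [-10, -20, 10, -20]].
Applying the same elementary operations to the rows and columns of A produces a congruent diagonal matrix with entries -7, -12/7, 5/4, 0.
So there are 1 positive, 2 negative, 1 zero pivots.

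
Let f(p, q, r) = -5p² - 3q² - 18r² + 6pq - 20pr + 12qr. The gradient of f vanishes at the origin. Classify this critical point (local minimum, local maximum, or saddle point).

The Hessian at the origin is H = [[-10, 6, -20], [6, -6, 12], [-20, 12, -36]].
Row-reducing H symmetrically gives the diagonal entries -10, -12/5, 4.
So there are 1 positive, 2 negative pivots.
H is indefinite, so the origin is a saddle point.

saddle point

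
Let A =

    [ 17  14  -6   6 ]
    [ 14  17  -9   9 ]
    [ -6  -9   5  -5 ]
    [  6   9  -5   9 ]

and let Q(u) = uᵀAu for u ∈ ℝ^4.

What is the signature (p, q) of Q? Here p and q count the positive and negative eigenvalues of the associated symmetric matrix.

Applying the same elementary operations to the rows and columns of A produces a congruent diagonal matrix with entries 17, 93/17, -4/31, 4.
So there are 3 positive, 1 negative pivots.

(3, 1)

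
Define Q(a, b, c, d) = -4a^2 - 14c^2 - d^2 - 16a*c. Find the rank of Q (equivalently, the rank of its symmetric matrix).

3

Write A = [[-4, 0, -8, 0], [0, 0, 0, 0], [-8, 0, -14, 0], [0, 0, 0, -1]].
Row-reducing A symmetrically gives the diagonal entries -4, 0, 2, -1.
So there are 1 positive, 2 negative, 1 zero pivots.
The rank is the number of nonzero pivots: 3.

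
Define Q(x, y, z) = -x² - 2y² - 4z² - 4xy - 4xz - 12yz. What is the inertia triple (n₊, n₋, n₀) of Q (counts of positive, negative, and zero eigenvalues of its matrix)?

(1, 2, 0)

The associated matrix is A = [[-1, -2, -2], [-2, -2, -6], [-2, -6, -4]].
Symmetric row and column elimination reduces A to a congruent diagonal form with pivots -1, 2, -2.
Counting signs: 1 positive, 2 negative.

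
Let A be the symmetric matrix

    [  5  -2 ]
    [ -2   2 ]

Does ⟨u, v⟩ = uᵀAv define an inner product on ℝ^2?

An LDLᵀ factorisation of A has diagonal entries 5, 6/5.
So there are 2 positive pivots.
Hence Q is positive definite.
⟨·,·⟩ is an inner product exactly when A is positive definite.

yes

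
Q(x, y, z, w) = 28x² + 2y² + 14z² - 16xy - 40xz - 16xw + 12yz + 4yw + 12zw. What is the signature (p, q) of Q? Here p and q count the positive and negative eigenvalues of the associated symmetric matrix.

The associated matrix is A = [[28, -8, -20, -8], [-8, 2, 6, 2], [-20, 6, 14, 6], [-8, 2, 6, 0]].
Row-reducing A symmetrically gives the diagonal entries 28, -2/7, 0, -2.
So there are 1 positive, 2 negative, 1 zero pivots.

(1, 2)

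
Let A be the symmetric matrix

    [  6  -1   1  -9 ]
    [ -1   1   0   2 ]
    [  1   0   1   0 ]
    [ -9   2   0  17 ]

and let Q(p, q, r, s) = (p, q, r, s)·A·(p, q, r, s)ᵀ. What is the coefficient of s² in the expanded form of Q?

17

The coefficient of s² is the diagonal entry A[4,4] = 17.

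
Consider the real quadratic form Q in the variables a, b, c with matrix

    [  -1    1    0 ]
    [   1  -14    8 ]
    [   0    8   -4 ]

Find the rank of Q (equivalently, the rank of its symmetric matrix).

An LDLᵀ factorisation of A has diagonal entries -1, -13, 12/13.
So there are 1 positive, 2 negative pivots.
The rank is the number of nonzero pivots: 3.

3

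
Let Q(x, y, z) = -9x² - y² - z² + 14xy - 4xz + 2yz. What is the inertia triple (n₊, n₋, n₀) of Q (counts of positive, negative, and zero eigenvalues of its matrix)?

(1, 2, 0)

The symmetric matrix is A = [[-9, 7, -2], [7, -1, 1], [-2, 1, -1]].
Row-reducing A symmetrically gives the diagonal entries -9, 40/9, -5/8.
Counting signs: 1 positive, 2 negative.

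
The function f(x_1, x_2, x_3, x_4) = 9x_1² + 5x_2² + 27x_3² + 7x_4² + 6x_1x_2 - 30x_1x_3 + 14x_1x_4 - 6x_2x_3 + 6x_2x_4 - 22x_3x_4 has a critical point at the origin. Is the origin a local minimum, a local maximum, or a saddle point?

local minimum

The Hessian at the origin is H = [[18, 6, -30, 14], [6, 10, -6, 6], [-30, -6, 54, -22], [14, 6, -22, 14]].
Congruent diagonalization of H (simultaneous row and column reduction) yields pivots 18, 8, 2, 8/3.
Counting signs: 4 positive.
H is positive definite, so the origin is a strict local minimum.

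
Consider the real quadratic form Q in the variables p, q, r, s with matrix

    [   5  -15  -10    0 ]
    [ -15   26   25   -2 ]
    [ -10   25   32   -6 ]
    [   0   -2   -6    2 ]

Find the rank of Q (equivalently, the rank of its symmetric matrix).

4

Applying the same elementary operations to the rows and columns of A produces a congruent diagonal matrix with entries 5, -19, 253/19, -10/253.
Counting signs: 2 positive, 2 negative.
The rank is the number of nonzero pivots: 4.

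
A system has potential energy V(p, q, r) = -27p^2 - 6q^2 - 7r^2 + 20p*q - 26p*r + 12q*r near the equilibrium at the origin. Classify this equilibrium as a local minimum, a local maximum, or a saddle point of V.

The Hessian at the origin is H = [[-54, 20, -26], [20, -12, 12], [-26, 12, -14]].
An LDLᵀ factorisation of H has diagonal entries -54, -124/27, -8/31.
Counting signs: 3 negative.
H is negative definite, so the origin is a strict local maximum.

local maximum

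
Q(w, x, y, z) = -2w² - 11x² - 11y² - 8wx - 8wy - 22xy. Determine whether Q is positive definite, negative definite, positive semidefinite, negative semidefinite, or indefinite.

negative semidefinite

The symmetric matrix is A = [[-2, -4, -4, 0], [-4, -11, -11, 0], [-4, -11, -11, 0], [0, 0, 0, 0]].
Symmetric row and column elimination reduces A to a congruent diagonal form with pivots -2, -3, 0, 0.
That gives 2 negative, 2 zero pivots.
Hence Q is negative semidefinite.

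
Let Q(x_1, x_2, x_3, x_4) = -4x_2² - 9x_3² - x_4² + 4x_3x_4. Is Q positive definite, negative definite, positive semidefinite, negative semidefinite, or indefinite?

The symmetric matrix is A = [[0, 0, 0, 0], [0, -4, 0, 0], [0, 0, -9, 2], [0, 0, 2, -1]].
Applying the same elementary operations to the rows and columns of A produces a congruent diagonal matrix with entries 0, -4, -9, -5/9.
So there are 3 negative, 1 zero pivots.
Hence Q is negative semidefinite.

negative semidefinite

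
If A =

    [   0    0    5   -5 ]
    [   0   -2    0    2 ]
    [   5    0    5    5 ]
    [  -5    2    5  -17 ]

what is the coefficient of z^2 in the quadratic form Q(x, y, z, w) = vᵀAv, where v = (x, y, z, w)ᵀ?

5

The coefficient of z^2 is the diagonal entry A[3,3] = 5.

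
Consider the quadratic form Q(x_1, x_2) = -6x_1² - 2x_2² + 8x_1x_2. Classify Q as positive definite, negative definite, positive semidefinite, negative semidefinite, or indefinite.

The associated matrix is A = [[-6, 4], [4, -2]].
Congruent diagonalization of A (simultaneous row and column reduction) yields pivots -6, 2/3.
So there are 1 positive, 1 negative pivots.
Hence Q is indefinite.

indefinite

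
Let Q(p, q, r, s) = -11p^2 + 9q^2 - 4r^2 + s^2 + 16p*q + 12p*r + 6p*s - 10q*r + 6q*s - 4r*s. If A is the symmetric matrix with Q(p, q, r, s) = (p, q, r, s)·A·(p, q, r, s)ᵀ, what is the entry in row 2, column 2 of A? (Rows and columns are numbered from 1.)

9

The coefficient of q^2 in Q is 9, and that is exactly A[2,2].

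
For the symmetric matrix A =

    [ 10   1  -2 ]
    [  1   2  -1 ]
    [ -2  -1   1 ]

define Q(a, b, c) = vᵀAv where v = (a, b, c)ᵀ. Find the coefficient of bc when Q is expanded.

-2

The coefficient of bc is A[2,3] + A[3,2] = 2·(-1) = -2.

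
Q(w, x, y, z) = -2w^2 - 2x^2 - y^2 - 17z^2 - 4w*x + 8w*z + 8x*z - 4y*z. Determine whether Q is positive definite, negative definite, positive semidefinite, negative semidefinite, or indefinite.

negative semidefinite

Write A = [[-2, -2, 0, 4], [-2, -2, 0, 4], [0, 0, -1, -2], [4, 4, -2, -17]].
Applying the same elementary operations to the rows and columns of A produces a congruent diagonal matrix with entries -2, 0, -1, -5.
Counting signs: 3 negative, 1 zero.
Hence Q is negative semidefinite.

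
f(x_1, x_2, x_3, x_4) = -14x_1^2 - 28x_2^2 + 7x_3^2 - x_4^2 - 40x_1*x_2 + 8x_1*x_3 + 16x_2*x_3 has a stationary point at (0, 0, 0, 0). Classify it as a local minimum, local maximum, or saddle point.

saddle point

The Hessian at the origin is H = [[-28, -40, 8, 0], [-40, -56, 16, 0], [8, 16, 14, 0], [0, 0, 0, -2]].
An LDLᵀ factorisation of H has diagonal entries -28, 8/7, -2, -2.
Counting signs: 1 positive, 3 negative.
H is indefinite, so the origin is a saddle point.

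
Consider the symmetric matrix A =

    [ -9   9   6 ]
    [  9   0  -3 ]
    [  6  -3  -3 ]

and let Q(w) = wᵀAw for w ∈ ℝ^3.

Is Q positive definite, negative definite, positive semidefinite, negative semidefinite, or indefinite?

indefinite

Congruent diagonalization of A (simultaneous row and column reduction) yields pivots -9, 9, 0.
That gives 1 positive, 1 negative, 1 zero pivots.
Hence Q is indefinite.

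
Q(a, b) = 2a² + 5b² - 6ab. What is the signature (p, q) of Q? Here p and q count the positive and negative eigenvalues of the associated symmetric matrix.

The associated matrix is A = [[2, -3], [-3, 5]].
Row-reducing A symmetrically gives the diagonal entries 2, 1/2.
That gives 2 positive pivots.

(2, 0)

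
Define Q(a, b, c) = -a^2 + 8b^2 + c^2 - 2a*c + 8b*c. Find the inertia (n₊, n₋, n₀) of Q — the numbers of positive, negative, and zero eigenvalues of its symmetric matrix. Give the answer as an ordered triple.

(1, 1, 1)

Write A = [[-1, 0, -1], [0, 8, 4], [-1, 4, 1]].
Applying the same elementary operations to the rows and columns of A produces a congruent diagonal matrix with entries -1, 8, 0.
Counting signs: 1 positive, 1 negative, 1 zero.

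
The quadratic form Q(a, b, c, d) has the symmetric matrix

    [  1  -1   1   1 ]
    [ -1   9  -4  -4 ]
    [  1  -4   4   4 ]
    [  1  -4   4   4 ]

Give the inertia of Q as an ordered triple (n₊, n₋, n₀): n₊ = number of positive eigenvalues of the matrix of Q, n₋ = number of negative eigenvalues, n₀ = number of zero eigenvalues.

Symmetric row and column elimination reduces A to a congruent diagonal form with pivots 1, 8, 15/8, 0.
Counting signs: 3 positive, 1 zero.

(3, 0, 1)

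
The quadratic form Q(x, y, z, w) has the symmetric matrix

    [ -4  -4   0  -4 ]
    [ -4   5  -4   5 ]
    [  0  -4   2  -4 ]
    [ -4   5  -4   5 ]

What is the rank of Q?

3

Applying the same elementary operations to the rows and columns of A produces a congruent diagonal matrix with entries -4, 9, 2/9, 0.
Counting signs: 2 positive, 1 negative, 1 zero.
The rank is the number of nonzero pivots: 3.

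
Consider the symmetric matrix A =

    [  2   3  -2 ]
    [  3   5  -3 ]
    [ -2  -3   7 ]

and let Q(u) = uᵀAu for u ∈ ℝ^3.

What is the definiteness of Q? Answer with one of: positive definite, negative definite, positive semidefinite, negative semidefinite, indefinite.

positive definite

Leading principal minors: Δ_1 = 2, Δ_2 = 1, Δ_3 = 5.
All leading principal minors are positive, so by Sylvester's criterion Q is positive definite.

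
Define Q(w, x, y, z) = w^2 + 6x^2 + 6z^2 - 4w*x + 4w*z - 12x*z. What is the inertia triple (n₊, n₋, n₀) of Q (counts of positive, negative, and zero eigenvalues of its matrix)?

(2, 0, 2)

The symmetric matrix is A = [[1, -2, 0, 2], [-2, 6, 0, -6], [0, 0, 0, 0], [2, -6, 0, 6]].
Row-reducing A symmetrically gives the diagonal entries 1, 2, 0, 0.
So there are 2 positive, 2 zero pivots.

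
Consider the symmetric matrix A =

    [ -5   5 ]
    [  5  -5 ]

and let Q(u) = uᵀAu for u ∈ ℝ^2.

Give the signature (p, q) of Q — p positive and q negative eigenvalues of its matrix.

(0, 1)

Row-reducing A symmetrically gives the diagonal entries -5, 0.
So there are 1 negative, 1 zero pivots.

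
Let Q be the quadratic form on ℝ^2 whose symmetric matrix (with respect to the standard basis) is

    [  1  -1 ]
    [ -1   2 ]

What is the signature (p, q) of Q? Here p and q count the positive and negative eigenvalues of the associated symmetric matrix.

Congruent diagonalization of A (simultaneous row and column reduction) yields pivots 1, 1.
Counting signs: 2 positive.

(2, 0)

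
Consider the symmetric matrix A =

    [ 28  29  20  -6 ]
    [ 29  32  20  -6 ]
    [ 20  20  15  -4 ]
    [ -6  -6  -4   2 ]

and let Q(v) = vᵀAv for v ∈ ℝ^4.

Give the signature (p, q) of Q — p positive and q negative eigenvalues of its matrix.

Applying the same elementary operations to the rows and columns of A produces a congruent diagonal matrix with entries 28, 55/28, 5/11, 2/5.
So there are 4 positive pivots.

(4, 0)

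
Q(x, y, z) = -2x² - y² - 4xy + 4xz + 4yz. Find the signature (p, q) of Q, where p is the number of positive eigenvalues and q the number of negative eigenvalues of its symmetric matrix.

(2, 1)

The associated matrix is A = [[-2, -2, 2], [-2, -1, 2], [2, 2, 0]].
Congruent diagonalization of A (simultaneous row and column reduction) yields pivots -2, 1, 2.
So there are 2 positive, 1 negative pivots.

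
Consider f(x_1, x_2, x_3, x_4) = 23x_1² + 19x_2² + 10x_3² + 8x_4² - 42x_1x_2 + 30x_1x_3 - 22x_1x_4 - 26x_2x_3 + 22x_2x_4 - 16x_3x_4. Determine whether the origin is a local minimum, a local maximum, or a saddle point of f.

saddle point

The Hessian at the origin is H = [[46, -42, 30, -22], [-42, 38, -26, 22], [30, -26, 20, -16], [-22, 22, -16, 16]].
An LDLᵀ factorisation of H has diagonal entries 46, -8/23, 6, 10.
So there are 3 positive, 1 negative pivots.
H is indefinite, so the origin is a saddle point.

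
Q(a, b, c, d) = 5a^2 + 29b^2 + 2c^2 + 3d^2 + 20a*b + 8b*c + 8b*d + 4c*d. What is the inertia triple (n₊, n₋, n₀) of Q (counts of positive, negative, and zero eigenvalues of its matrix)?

Write A = [[5, 10, 0, 0], [10, 29, 4, 4], [0, 4, 2, 2], [0, 4, 2, 3]].
Applying the same elementary operations to the rows and columns of A produces a congruent diagonal matrix with entries 5, 9, 2/9, 1.
Counting signs: 4 positive.

(4, 0, 0)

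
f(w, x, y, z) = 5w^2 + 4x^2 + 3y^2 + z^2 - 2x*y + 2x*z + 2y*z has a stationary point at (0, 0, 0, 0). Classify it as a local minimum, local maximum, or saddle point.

local minimum

The Hessian at the origin is H = [[10, 0, 0, 0], [0, 8, -2, 2], [0, -2, 6, 2], [0, 2, 2, 2]].
Applying the same elementary operations to the rows and columns of H produces a congruent diagonal matrix with entries 10, 8, 11/2, 4/11.
That gives 4 positive pivots.
H is positive definite, so the origin is a strict local minimum.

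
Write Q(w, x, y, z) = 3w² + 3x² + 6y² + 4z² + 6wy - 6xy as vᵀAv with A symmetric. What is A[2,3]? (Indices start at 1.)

The coefficient of x·y in Q is -6. For a symmetric A this equals A[2,3] + A[3,2] = 2·A[2,3].
So A[2,3] = -6/2 = -3.

-3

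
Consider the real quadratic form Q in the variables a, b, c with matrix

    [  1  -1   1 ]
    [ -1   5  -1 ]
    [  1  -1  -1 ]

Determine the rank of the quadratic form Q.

Row-reducing A symmetrically gives the diagonal entries 1, 4, -2.
That gives 2 positive, 1 negative pivots.
The rank is the number of nonzero pivots: 3.

3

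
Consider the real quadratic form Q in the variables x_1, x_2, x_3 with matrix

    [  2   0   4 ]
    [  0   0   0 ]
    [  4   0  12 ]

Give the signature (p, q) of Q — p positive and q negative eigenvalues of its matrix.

Congruent diagonalization of A (simultaneous row and column reduction) yields pivots 2, 0, 4.
Counting signs: 2 positive, 1 zero.

(2, 0)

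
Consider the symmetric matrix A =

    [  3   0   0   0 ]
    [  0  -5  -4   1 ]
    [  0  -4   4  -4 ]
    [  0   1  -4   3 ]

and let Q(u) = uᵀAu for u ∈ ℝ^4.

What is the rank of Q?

Applying the same elementary operations to the rows and columns of A produces a congruent diagonal matrix with entries 3, -5, 36/5, 0.
That gives 2 positive, 1 negative, 1 zero pivots.
The rank is the number of nonzero pivots: 3.

3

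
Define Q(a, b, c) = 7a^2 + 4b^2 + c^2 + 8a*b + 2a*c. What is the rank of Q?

3

Write A = [[7, 4, 1], [4, 4, 0], [1, 0, 1]].
An LDLᵀ factorisation of A has diagonal entries 7, 12/7, 2/3.
That gives 3 positive pivots.
The rank is the number of nonzero pivots: 3.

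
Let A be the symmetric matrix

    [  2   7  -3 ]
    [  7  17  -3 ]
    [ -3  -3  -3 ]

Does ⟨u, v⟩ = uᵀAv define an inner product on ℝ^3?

Row-reducing A symmetrically gives the diagonal entries 2, -15/2, 0.
That gives 1 positive, 1 negative, 1 zero pivots.
Hence Q is indefinite.
⟨·,·⟩ is an inner product exactly when A is positive definite.

no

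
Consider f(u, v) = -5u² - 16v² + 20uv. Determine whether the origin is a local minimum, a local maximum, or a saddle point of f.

saddle point

The Hessian at the origin is H = [[-10, 20], [20, -32]].
det H = -10·-32 − (20)² = -80 < 0, so H is indefinite.
Therefore the origin is a saddle point.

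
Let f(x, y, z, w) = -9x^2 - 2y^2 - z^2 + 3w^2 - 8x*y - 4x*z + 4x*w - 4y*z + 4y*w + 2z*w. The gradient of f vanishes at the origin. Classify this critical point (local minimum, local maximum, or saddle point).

The Hessian at the origin is H = [[-18, -8, -4, 4], [-8, -4, -4, 4], [-4, -4, -2, 2], [4, 4, 2, 6]].
Row-reducing H symmetrically gives the diagonal entries -18, -4/9, 10, 8.
So there are 2 positive, 2 negative pivots.
H is indefinite, so the origin is a saddle point.

saddle point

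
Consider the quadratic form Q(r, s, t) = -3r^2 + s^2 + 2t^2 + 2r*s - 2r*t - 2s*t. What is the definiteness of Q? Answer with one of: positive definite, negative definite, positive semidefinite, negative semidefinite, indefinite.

The symmetric matrix is A = [[-3, 1, -1], [1, 1, -1], [-1, -1, 2]].
Symmetric row and column elimination reduces A to a congruent diagonal form with pivots -3, 4/3, 1.
So there are 2 positive, 1 negative pivots.
Hence Q is indefinite.

indefinite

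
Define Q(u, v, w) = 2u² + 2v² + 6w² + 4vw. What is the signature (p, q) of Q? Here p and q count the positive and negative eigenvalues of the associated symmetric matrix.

(3, 0)

The symmetric matrix is A = [[2, 0, 0], [0, 2, 2], [0, 2, 6]].
Congruent diagonalization of A (simultaneous row and column reduction) yields pivots 2, 2, 4.
That gives 3 positive pivots.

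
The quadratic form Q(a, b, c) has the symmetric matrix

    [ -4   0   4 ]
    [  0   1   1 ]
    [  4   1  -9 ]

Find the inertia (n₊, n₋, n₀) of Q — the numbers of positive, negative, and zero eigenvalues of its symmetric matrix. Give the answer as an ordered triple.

An LDLᵀ factorisation of A has diagonal entries -4, 1, -6.
So there are 1 positive, 2 negative pivots.

(1, 2, 0)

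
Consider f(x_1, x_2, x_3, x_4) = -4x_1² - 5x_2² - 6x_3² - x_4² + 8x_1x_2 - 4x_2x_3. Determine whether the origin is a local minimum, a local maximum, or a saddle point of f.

The Hessian at the origin is H = [[-8, 8, 0, 0], [8, -10, -4, 0], [0, -4, -12, 0], [0, 0, 0, -2]].
Congruent diagonalization of H (simultaneous row and column reduction) yields pivots -8, -2, -4, -2.
So there are 4 negative pivots.
H is negative definite, so the origin is a strict local maximum.

local maximum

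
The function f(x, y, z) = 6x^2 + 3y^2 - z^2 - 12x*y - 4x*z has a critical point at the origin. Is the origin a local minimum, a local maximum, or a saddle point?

The Hessian at the origin is H = [[12, -12, -4], [-12, 6, 0], [-4, 0, -2]].
Applying the same elementary operations to the rows and columns of H produces a congruent diagonal matrix with entries 12, -6, -2/3.
Counting signs: 1 positive, 2 negative.
H is indefinite, so the origin is a saddle point.

saddle point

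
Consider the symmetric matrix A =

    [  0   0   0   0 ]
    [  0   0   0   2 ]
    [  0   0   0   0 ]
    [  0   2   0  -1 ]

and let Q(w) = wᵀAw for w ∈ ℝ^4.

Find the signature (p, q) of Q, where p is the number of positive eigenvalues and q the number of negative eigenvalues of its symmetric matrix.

By Sylvester's law of inertia any congruent diagonalization of A has 1 positive, 1 negative and 2 zero entries.

(1, 1)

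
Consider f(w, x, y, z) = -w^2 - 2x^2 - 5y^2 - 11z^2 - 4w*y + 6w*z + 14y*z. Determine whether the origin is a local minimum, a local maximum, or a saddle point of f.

local maximum

The Hessian at the origin is H = [[-2, 0, -4, 6], [0, -4, 0, 0], [-4, 0, -10, 14], [6, 0, 14, -22]].
Applying the same elementary operations to the rows and columns of H produces a congruent diagonal matrix with entries -2, -4, -2, -2.
Counting signs: 4 negative.
H is negative definite, so the origin is a strict local maximum.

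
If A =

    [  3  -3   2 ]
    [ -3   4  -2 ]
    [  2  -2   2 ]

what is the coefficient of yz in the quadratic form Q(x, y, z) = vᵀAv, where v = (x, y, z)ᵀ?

-4

The coefficient of yz is A[2,3] + A[3,2] = 2·(-2) = -4.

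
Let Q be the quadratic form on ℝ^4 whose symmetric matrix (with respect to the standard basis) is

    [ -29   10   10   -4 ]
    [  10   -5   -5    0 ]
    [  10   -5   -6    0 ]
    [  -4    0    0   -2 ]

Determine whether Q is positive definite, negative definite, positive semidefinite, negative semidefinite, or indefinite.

negative definite

Leading principal minors: Δ_1 = -29, Δ_2 = 45, Δ_3 = -45, Δ_4 = 10.
The signs alternate starting with Δ_1 < 0, so by Sylvester's criterion Q is negative definite.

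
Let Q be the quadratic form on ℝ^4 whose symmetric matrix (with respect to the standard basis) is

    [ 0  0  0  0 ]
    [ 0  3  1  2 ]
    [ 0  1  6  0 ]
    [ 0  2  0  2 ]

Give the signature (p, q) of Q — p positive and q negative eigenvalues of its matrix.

(3, 0)

Applying the same elementary operations to the rows and columns of A produces a congruent diagonal matrix with entries 0, 3, 17/3, 10/17.
That gives 3 positive, 1 zero pivots.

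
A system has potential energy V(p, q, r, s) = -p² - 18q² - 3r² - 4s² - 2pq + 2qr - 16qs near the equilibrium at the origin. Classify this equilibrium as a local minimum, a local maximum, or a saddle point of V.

The Hessian at the origin is H = [[-2, -2, 0, 0], [-2, -36, 2, -16], [0, 2, -6, 0], [0, -16, 0, -8]].
An LDLᵀ factorisation of H has diagonal entries -2, -34, -100/17, -8/25.
That gives 4 negative pivots.
H is negative definite, so the origin is a strict local maximum.

local maximum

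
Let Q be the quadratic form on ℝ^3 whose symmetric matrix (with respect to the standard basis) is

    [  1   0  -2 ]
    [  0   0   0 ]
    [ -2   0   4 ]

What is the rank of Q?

1

Congruent diagonalization of A (simultaneous row and column reduction) yields pivots 1, 0, 0.
So there are 1 positive, 2 zero pivots.
The rank is the number of nonzero pivots: 1.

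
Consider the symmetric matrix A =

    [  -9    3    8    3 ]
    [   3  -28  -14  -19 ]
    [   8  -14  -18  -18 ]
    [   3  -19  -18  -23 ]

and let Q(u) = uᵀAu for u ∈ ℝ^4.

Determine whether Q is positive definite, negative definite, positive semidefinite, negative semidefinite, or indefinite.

Leading principal minors: Δ_1 = -9, Δ_2 = 243, Δ_3 = -1490, Δ_4 = 200.
The signs alternate starting with Δ_1 < 0, so by Sylvester's criterion Q is negative definite.

negative definite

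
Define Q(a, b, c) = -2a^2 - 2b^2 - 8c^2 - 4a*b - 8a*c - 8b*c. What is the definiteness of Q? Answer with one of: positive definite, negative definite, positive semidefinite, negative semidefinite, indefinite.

negative semidefinite

The symmetric matrix is A = [[-2, -2, -4], [-2, -2, -4], [-4, -4, -8]].
Congruent diagonalization of A (simultaneous row and column reduction) yields pivots -2, 0, 0.
So there are 1 negative, 2 zero pivots.
Hence Q is negative semidefinite.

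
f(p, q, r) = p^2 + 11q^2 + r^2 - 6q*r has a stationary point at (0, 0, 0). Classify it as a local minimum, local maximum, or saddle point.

local minimum

The Hessian at the origin is H = [[2, 0, 0], [0, 22, -6], [0, -6, 2]].
Applying the same elementary operations to the rows and columns of H produces a congruent diagonal matrix with entries 2, 22, 4/11.
Counting signs: 3 positive.
H is positive definite, so the origin is a strict local minimum.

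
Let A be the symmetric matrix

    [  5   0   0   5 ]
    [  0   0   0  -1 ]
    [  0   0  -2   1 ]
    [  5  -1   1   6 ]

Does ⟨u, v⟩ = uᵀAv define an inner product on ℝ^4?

A is congruent to a diagonal matrix with 2 positive, 2 negative and 0 zero entries, so Q is indefinite.
⟨·,·⟩ is an inner product exactly when A is positive definite.

no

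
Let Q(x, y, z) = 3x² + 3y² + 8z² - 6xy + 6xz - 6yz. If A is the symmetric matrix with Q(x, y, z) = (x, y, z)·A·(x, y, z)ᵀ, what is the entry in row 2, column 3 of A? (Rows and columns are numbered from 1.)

-3

The coefficient of y·z in Q is -6. For a symmetric A this equals A[2,3] + A[3,2] = 2·A[2,3].
So A[2,3] = -6/2 = -3.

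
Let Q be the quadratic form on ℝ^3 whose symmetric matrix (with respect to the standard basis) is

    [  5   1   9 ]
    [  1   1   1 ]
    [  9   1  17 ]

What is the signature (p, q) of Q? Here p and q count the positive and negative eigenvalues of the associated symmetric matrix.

(2, 0)

Congruent diagonalization of A (simultaneous row and column reduction) yields pivots 5, 4/5, 0.
Counting signs: 2 positive, 1 zero.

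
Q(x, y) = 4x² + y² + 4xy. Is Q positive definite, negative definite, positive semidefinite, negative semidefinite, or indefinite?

positive semidefinite

The symmetric matrix is A = [[4, 2], [2, 1]].
Congruent diagonalization of A (simultaneous row and column reduction) yields pivots 4, 0.
That gives 1 positive, 1 zero pivots.
Hence Q is positive semidefinite.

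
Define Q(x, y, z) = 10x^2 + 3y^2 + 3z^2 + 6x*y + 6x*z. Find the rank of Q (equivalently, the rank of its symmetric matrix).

The associated matrix is A = [[10, 3, 3], [3, 3, 0], [3, 0, 3]].
Applying the same elementary operations to the rows and columns of A produces a congruent diagonal matrix with entries 10, 21/10, 12/7.
Counting signs: 3 positive.
The rank is the number of nonzero pivots: 3.

3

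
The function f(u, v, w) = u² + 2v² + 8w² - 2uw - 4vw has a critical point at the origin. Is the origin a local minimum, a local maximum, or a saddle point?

The Hessian at the origin is H = [[2, 0, -2], [0, 4, -4], [-2, -4, 16]].
An LDLᵀ factorisation of H has diagonal entries 2, 4, 10.
That gives 3 positive pivots.
H is positive definite, so the origin is a strict local minimum.

local minimum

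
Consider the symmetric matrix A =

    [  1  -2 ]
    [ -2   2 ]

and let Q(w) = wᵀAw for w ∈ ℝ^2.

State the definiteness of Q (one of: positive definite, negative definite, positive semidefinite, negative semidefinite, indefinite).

For the 2×2 matrix [[1, -2], [-2, 2]]: det = 1·2 − (-2)² = -2, trace = 3.
det < 0 so the eigenvalues have opposite signs; the form is indefinite.

indefinite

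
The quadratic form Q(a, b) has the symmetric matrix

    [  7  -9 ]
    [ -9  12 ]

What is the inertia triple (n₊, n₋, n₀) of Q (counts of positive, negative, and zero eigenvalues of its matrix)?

(2, 0, 0)

Row-reducing A symmetrically gives the diagonal entries 7, 3/7.
That gives 2 positive pivots.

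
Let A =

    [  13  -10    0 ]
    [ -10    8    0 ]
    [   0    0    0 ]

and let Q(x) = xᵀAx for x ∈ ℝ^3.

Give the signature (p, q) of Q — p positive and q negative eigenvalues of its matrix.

(2, 0)

Row-reducing A symmetrically gives the diagonal entries 13, 4/13, 0.
Counting signs: 2 positive, 1 zero.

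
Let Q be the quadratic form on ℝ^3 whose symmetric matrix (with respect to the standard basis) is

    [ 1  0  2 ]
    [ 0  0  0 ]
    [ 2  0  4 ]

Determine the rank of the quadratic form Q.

1

Symmetric row and column elimination reduces A to a congruent diagonal form with pivots 1, 0, 0.
So there are 1 positive, 2 zero pivots.
The rank is the number of nonzero pivots: 1.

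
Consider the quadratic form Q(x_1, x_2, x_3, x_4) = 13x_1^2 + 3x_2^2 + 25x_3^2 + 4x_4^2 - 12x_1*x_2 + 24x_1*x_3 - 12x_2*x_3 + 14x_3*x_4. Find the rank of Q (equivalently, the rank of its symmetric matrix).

The associated matrix is A = [[13, -6, 12, 0], [-6, 3, -6, 0], [12, -6, 25, 7], [0, 0, 7, 4]].
Congruent diagonalization of A (simultaneous row and column reduction) yields pivots 13, 3/13, 13, 3/13.
So there are 4 positive pivots.
The rank is the number of nonzero pivots: 4.

4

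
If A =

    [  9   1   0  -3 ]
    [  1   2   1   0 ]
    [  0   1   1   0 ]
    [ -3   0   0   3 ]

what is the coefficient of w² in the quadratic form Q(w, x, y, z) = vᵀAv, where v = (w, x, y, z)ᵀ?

9

The coefficient of w² is the diagonal entry A[1,1] = 9.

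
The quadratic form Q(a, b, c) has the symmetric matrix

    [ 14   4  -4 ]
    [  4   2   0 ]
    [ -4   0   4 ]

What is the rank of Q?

Row-reducing A symmetrically gives the diagonal entries 14, 6/7, 4/3.
So there are 3 positive pivots.
The rank is the number of nonzero pivots: 3.

3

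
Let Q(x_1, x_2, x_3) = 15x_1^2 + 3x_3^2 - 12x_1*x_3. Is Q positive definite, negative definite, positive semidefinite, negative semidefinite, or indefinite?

The symmetric matrix is A = [[15, 0, -6], [0, 0, 0], [-6, 0, 3]].
Congruent diagonalization of A (simultaneous row and column reduction) yields pivots 15, 0, 3/5.
That gives 2 positive, 1 zero pivots.
Hence Q is positive semidefinite.

positive semidefinite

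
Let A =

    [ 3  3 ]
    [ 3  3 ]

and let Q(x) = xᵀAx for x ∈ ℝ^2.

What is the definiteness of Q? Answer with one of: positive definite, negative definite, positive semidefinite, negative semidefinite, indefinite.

positive semidefinite

For the 2×2 matrix [[3, 3], [3, 3]]: det = 3·3 − (3)² = 0, trace = 6.
det = 0 so one eigenvalue is zero; the form is semidefinite with the sign of the trace.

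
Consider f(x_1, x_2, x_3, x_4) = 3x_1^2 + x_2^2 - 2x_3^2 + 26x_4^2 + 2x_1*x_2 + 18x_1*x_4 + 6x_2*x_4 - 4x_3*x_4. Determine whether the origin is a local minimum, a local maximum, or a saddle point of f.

saddle point

The Hessian at the origin is H = [[6, 2, 0, 18], [2, 2, 0, 6], [0, 0, -4, -4], [18, 6, -4, 52]].
Row-reducing H symmetrically gives the diagonal entries 6, 4/3, -4, 2.
So there are 3 positive, 1 negative pivots.
H is indefinite, so the origin is a saddle point.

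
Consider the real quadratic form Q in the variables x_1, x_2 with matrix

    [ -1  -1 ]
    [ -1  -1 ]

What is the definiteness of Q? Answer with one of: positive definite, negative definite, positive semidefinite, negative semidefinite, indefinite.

negative semidefinite

Symmetric row and column elimination reduces A to a congruent diagonal form with pivots -1, 0.
That gives 1 negative, 1 zero pivots.
Hence Q is negative semidefinite.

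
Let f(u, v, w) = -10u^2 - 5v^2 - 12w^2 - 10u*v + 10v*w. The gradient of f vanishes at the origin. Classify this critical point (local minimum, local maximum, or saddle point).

The Hessian at the origin is H = [[-20, -10, 0], [-10, -10, 10], [0, 10, -24]].
Symmetric row and column elimination reduces H to a congruent diagonal form with pivots -20, -5, -4.
That gives 3 negative pivots.
H is negative definite, so the origin is a strict local maximum.

local maximum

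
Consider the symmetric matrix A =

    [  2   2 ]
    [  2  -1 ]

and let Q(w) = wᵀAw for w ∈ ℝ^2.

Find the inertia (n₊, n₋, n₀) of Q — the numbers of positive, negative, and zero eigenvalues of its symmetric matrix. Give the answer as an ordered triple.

Symmetric row and column elimination reduces A to a congruent diagonal form with pivots 2, -3.
So there are 1 positive, 1 negative pivots.

(1, 1, 0)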